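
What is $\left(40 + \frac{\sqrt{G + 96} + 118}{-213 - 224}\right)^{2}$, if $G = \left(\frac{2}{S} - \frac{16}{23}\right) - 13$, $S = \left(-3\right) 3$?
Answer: $\frac{\left(1197978 - \sqrt{390793}\right)^{2}}{909203409} \approx 1576.8$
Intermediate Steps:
$S = -9$
$G = - \frac{2881}{207}$ ($G = \left(\frac{2}{-9} - \frac{16}{23}\right) - 13 = \left(2 \left(- \frac{1}{9}\right) - \frac{16}{23}\right) - 13 = \left(- \frac{2}{9} - \frac{16}{23}\right) - 13 = - \frac{190}{207} - 13 = - \frac{2881}{207} \approx -13.918$)
$\left(40 + \frac{\sqrt{G + 96} + 118}{-213 - 224}\right)^{2} = \left(40 + \frac{\sqrt{- \frac{2881}{207} + 96} + 118}{-213 - 224}\right)^{2} = \left(40 + \frac{\sqrt{\frac{16991}{207}} + 118}{-437}\right)^{2} = \left(40 + \left(\frac{\sqrt{390793}}{69} + 118\right) \left(- \frac{1}{437}\right)\right)^{2} = \left(40 + \left(118 + \frac{\sqrt{390793}}{69}\right) \left(- \frac{1}{437}\right)\right)^{2} = \left(40 - \left(\frac{118}{437} + \frac{\sqrt{390793}}{30153}\right)\right)^{2} = \left(\frac{17362}{437} - \frac{\sqrt{390793}}{30153}\right)^{2}$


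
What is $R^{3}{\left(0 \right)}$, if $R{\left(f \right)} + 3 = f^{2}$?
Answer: $-27$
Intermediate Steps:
$R{\left(f \right)} = -3 + f^{2}$
$R^{3}{\left(0 \right)} = \left(-3 + 0^{2}\right)^{3} = \left(-3 + 0\right)^{3} = \left(-3\right)^{3} = -27$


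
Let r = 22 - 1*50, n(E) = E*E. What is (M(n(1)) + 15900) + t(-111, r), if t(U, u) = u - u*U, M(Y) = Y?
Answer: 12765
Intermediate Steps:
n(E) = E²
r = -28 (r = 22 - 50 = -28)
t(U, u) = u - U*u
(M(n(1)) + 15900) + t(-111, r) = (1² + 15900) - 28*(1 - 1*(-111)) = (1 + 15900) - 28*(1 + 111) = 15901 - 28*112 = 15901 - 3136 = 12765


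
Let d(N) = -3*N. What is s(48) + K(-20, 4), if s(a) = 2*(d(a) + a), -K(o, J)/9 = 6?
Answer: -246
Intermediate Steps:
K(o, J) = -54 (K(o, J) = -9*6 = -54)
s(a) = -4*a (s(a) = 2*(-3*a + a) = 2*(-2*a) = -4*a)
s(48) + K(-20, 4) = -4*48 - 54 = -192 - 54 = -246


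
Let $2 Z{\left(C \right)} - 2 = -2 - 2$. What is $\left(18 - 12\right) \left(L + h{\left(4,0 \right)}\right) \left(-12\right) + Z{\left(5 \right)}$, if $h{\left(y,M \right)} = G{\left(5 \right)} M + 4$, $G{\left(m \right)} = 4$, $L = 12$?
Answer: $-1153$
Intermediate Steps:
$Z{\left(C \right)} = -1$ ($Z{\left(C \right)} = 1 + \frac{-2 - 2}{2} = 1 + \frac{1}{2} \left(-4\right) = 1 - 2 = -1$)
$h{\left(y,M \right)} = 4 + 4 M$ ($h{\left(y,M \right)} = 4 M + 4 = 4 + 4 M$)
$\left(18 - 12\right) \left(L + h{\left(4,0 \right)}\right) \left(-12\right) + Z{\left(5 \right)} = \left(18 - 12\right) \left(12 + \left(4 + 4 \cdot 0\right)\right) \left(-12\right) - 1 = 6 \left(12 + \left(4 + 0\right)\right) \left(-12\right) - 1 = 6 \left(12 + 4\right) \left(-12\right) - 1 = 6 \cdot 16 \left(-12\right) - 1 = 96 \left(-12\right) - 1 = -1152 - 1 = -1153$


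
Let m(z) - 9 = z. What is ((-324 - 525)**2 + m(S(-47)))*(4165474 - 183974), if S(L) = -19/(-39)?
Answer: 111926371233500/39 ≈ 2.8699e+12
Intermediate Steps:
S(L) = 19/39 (S(L) = -19*(-1/39) = 19/39)
m(z) = 9 + z
((-324 - 525)**2 + m(S(-47)))*(4165474 - 183974) = ((-324 - 525)**2 + (9 + 19/39))*(4165474 - 183974) = ((-849)**2 + 370/39)*3981500 = (720801 + 370/39)*3981500 = (28111609/39)*3981500 = 111926371233500/39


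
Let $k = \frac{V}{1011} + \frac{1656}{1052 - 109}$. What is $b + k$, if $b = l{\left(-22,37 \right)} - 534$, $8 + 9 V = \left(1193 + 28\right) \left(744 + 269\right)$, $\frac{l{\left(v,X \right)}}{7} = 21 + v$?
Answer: $- \frac{150458326}{373059} \approx -403.31$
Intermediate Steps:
$l{\left(v,X \right)} = 147 + 7 v$ ($l{\left(v,X \right)} = 7 \left(21 + v\right) = 147 + 7 v$)
$V = \frac{1236865}{9}$ ($V = - \frac{8}{9} + \frac{\left(1193 + 28\right) \left(744 + 269\right)}{9} = - \frac{8}{9} + \frac{1221 \cdot 1013}{9} = - \frac{8}{9} + \frac{1}{9} \cdot 1236873 = - \frac{8}{9} + \frac{412291}{3} = \frac{1236865}{9} \approx 1.3743 \cdot 10^{5}$)
$b = -541$ ($b = \left(147 + 7 \left(-22\right)\right) - 534 = \left(147 - 154\right) - 534 = -7 - 534 = -541$)
$k = \frac{51366593}{373059}$ ($k = \frac{1236865}{9 \cdot 1011} + \frac{1656}{1052 - 109} = \frac{1236865}{9} \cdot \frac{1}{1011} + \frac{1656}{943} = \frac{1236865}{9099} + 1656 \cdot \frac{1}{943} = \frac{1236865}{9099} + \frac{72}{41} = \frac{51366593}{373059} \approx 137.69$)
$b + k = -541 + \frac{51366593}{373059} = - \frac{150458326}{373059}$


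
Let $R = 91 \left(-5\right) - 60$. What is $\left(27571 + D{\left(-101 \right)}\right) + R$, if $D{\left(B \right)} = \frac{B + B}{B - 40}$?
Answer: $\frac{3815098}{141} \approx 27057.0$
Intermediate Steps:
$D{\left(B \right)} = \frac{2 B}{-40 + B}$
$R = -515$ ($R = -455 - 60 = -515$)
$\left(27571 + D{\left(-101 \right)}\right) + R = \left(27571 + 2 \left(-101\right) \frac{1}{-40 - 101}\right) - 515 = \left(27571 + 2 \left(-101\right) \frac{1}{-141}\right) - 515 = \left(27571 + 2 \left(-101\right) \left(- \frac{1}{141}\right)\right) - 515 = \left(27571 + \frac{202}{141}\right) - 515 = \frac{3887713}{141} - 515 = \frac{3815098}{141}$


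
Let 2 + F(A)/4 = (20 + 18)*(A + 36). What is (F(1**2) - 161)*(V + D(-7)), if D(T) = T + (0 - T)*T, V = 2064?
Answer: 10953640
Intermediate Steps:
D(T) = T - T**2 (D(T) = T + (-T)*T = T - T**2)
F(A) = 5464 + 152*A (F(A) = -8 + 4*((20 + 18)*(A + 36)) = -8 + 4*(38*(36 + A)) = -8 + 4*(1368 + 38*A) = -8 + (5472 + 152*A) = 5464 + 152*A)
(F(1**2) - 161)*(V + D(-7)) = ((5464 + 152*1**2) - 161)*(2064 - 7*(1 - 1*(-7))) = ((5464 + 152*1) - 161)*(2064 - 7*(1 + 7)) = ((5464 + 152) - 161)*(2064 - 7*8) = (5616 - 161)*(2064 - 56) = 5455*2008 = 10953640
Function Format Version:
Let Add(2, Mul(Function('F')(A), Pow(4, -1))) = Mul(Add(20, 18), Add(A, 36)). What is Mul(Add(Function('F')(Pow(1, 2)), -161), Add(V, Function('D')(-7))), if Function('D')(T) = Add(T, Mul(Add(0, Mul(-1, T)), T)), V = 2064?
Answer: 10953640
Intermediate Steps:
Function('D')(T) = Add(T, Mul(-1, Pow(T, 2))) (Function('D')(T) = Add(T, Mul(Mul(-1, T), T)) = Add(T, Mul(-1, Pow(T, 2))))
Function('F')(A) = Add(5464, Mul(152, A)) (Function('F')(A) = Add(-8, Mul(4, Mul(Add(20, 18), Add(A, 36)))) = Add(-8, Mul(4, Mul(38, Add(36, A)))) = Add(-8, Mul(4, Add(1368, Mul(38, A)))) = Add(-8, Add(5472, Mul(152, A))) = Add(5464, Mul(152, A)))
Mul(Add(Function('F')(Pow(1, 2)), -161), Add(V, Function('D')(-7))) = Mul(Add(Add(5464, Mul(152, Pow(1, 2))), -161), Add(2064, Mul(-7, Add(1, Mul(-1, -7))))) = Mul(Add(Add(5464, Mul(152, 1)), -161), Add(2064, Mul(-7, Add(1, 7)))) = Mul(Add(Add(5464, 152), -161), Add(2064, Mul(-7, 8))) = Mul(Add(5616, -161), Add(2064, -56)) = Mul(5455, 2008) = 10953640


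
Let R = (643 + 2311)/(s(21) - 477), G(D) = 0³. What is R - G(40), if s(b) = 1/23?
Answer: -33971/5485 ≈ -6.1934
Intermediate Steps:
G(D) = 0
s(b) = 1/23
R = -33971/5485 (R = (643 + 2311)/(1/23 - 477) = 2954/(-10970/23) = 2954*(-23/10970) = -33971/5485 ≈ -6.1934)
R - G(40) = -33971/5485 - 1*0 = -33971/5485 + 0 = -33971/5485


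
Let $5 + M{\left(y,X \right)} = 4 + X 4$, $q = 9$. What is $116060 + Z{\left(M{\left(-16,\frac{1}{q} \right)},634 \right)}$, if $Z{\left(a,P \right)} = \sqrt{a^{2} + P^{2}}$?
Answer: $116060 + \frac{\sqrt{32558461}}{9} \approx 1.1669 \cdot 10^{5}$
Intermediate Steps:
$M{\left(y,X \right)} = -1 + 4 X$ ($M{\left(y,X \right)} = -5 + \left(4 + X 4\right) = -5 + \left(4 + 4 X\right) = -1 + 4 X$)
$Z{\left(a,P \right)} = \sqrt{P^{2} + a^{2}}$
$116060 + Z{\left(M{\left(-16,\frac{1}{q} \right)},634 \right)} = 116060 + \sqrt{634^{2} + \left(-1 + \frac{4}{9}\right)^{2}} = 116060 + \sqrt{401956 + \left(-1 + 4 \cdot \frac{1}{9}\right)^{2}} = 116060 + \sqrt{401956 + \left(-1 + \frac{4}{9}\right)^{2}} = 116060 + \sqrt{401956 + \left(- \frac{5}{9}\right)^{2}} = 116060 + \sqrt{401956 + \frac{25}{81}} = 116060 + \sqrt{\frac{32558461}{81}} = 116060 + \frac{\sqrt{32558461}}{9}$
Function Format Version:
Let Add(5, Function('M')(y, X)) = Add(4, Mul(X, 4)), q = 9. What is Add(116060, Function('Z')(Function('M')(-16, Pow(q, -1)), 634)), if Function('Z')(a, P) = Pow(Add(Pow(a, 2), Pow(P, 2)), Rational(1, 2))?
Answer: Add(116060, Mul(Rational(1, 9), Pow(32558461, Rational(1, 2)))) ≈ 1.1669e+5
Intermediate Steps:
Function('M')(y, X) = Add(-1, Mul(4, X)) (Function('M')(y, X) = Add(-5, Add(4, Mul(X, 4))) = Add(-5, Add(4, Mul(4, X))) = Add(-1, Mul(4, X)))
Function('Z')(a, P) = Pow(Add(Pow(P, 2), Pow(a, 2)), Rational(1, 2))
Add(116060, Function('Z')(Function('M')(-16, Pow(q, -1)), 634)) = Add(116060, Pow(Add(Pow(634, 2), Pow(Add(-1, Mul(4, Pow(9, -1))), 2)), Rational(1, 2))) = Add(116060, Pow(Add(401956, Pow(Add(-1, Mul(4, Rational(1, 9))), 2)), Rational(1, 2))) = Add(116060, Pow(Add(401956, Pow(Add(-1, Rational(4, 9)), 2)), Rational(1, 2))) = Add(116060, Pow(Add(401956, Pow(Rational(-5, 9), 2)), Rational(1, 2))) = Add(116060, Pow(Add(401956, Rational(25, 81)), Rational(1, 2))) = Add(116060, Pow(Rational(32558461, 81), Rational(1, 2))) = Add(116060, Mul(Rational(1, 9), Pow(32558461, Rational(1, 2))))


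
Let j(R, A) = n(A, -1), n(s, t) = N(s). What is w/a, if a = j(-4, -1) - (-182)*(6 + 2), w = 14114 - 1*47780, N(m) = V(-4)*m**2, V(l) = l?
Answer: -5611/242 ≈ -23.186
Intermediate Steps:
N(m) = -4*m**2
n(s, t) = -4*s**2
j(R, A) = -4*A**2
w = -33666 (w = 14114 - 47780 = -33666)
a = 1452 (a = -4*(-1)**2 - (-182)*(6 + 2) = -4*1 - (-182)*8 = -4 - 91*(-16) = -4 + 1456 = 1452)
w/a = -33666/1452 = -33666*1/1452 = -5611/242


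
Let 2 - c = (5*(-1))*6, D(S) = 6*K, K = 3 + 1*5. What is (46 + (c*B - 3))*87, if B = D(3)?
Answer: 137373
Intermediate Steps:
K = 8 (K = 3 + 5 = 8)
D(S) = 48 (D(S) = 6*8 = 48)
B = 48
c = 32 (c = 2 - 5*(-1)*6 = 2 - (-5)*6 = 2 - 1*(-30) = 2 + 30 = 32)
(46 + (c*B - 3))*87 = (46 + (32*48 - 3))*87 = (46 + (1536 - 3))*87 = (46 + 1533)*87 = 1579*87 = 137373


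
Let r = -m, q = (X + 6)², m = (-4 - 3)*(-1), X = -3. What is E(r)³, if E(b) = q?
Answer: 729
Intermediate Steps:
m = 7 (m = -7*(-1) = 7)
q = 9 (q = (-3 + 6)² = 3² = 9)
r = -7 (r = -1*7 = -7)
E(b) = 9
E(r)³ = 9³ = 729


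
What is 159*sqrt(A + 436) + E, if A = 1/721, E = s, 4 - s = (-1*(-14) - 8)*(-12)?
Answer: 76 + 159*sqrt(226651397)/721 ≈ 3396.0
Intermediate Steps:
s = 76 (s = 4 - (-1*(-14) - 8)*(-12) = 4 - (14 - 8)*(-12) = 4 - 6*(-12) = 4 - 1*(-72) = 4 + 72 = 76)
E = 76
A = 1/721 ≈ 0.0013870
159*sqrt(A + 436) + E = 159*sqrt(1/721 + 436) + 76 = 159*sqrt(314357/721) + 76 = 159*(sqrt(226651397)/721) + 76 = 159*sqrt(226651397)/721 + 76 = 76 + 159*sqrt(226651397)/721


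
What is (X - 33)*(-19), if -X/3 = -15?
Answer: -228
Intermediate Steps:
X = 45 (X = -3*(-15) = 45)
(X - 33)*(-19) = (45 - 33)*(-19) = 12*(-19) = -228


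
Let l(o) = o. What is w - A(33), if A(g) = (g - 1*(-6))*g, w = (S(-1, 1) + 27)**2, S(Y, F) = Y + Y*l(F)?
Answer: -662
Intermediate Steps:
S(Y, F) = Y + F*Y (S(Y, F) = Y + Y*F = Y + F*Y)
w = 625 (w = (-(1 + 1) + 27)**2 = (-1*2 + 27)**2 = (-2 + 27)**2 = 25**2 = 625)
A(g) = g*(6 + g) (A(g) = (g + 6)*g = (6 + g)*g = g*(6 + g))
w - A(33) = 625 - 33*(6 + 33) = 625 - 33*39 = 625 - 1*1287 = 625 - 1287 = -662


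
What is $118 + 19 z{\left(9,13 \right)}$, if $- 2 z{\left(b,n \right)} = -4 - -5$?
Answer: $\frac{217}{2} \approx 108.5$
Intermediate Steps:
$z{\left(b,n \right)} = - \frac{1}{2}$ ($z{\left(b,n \right)} = - \frac{-4 - -5}{2} = - \frac{-4 + 5}{2} = \left(- \frac{1}{2}\right) 1 = - \frac{1}{2}$)
$118 + 19 z{\left(9,13 \right)} = 118 + 19 \left(- \frac{1}{2}\right) = 118 - \frac{19}{2} = \frac{217}{2}$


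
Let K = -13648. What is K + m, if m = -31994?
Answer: -45642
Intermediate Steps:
K + m = -13648 - 31994 = -45642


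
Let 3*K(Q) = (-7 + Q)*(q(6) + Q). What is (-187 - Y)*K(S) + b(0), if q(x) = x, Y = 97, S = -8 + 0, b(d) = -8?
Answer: -2848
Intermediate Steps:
S = -8
K(Q) = (-7 + Q)*(6 + Q)/3 (K(Q) = ((-7 + Q)*(6 + Q))/3 = (-7 + Q)*(6 + Q)/3)
(-187 - Y)*K(S) + b(0) = (-187 - 1*97)*(-14 - ⅓*(-8) + (⅓)*(-8)²) - 8 = (-187 - 97)*(-14 + 8/3 + (⅓)*64) - 8 = -284*(-14 + 8/3 + 64/3) - 8 = -284*10 - 8 = -2840 - 8 = -2848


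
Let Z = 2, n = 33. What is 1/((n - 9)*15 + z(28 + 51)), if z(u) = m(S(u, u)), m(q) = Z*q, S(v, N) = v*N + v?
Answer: 1/13000 ≈ 7.6923e-5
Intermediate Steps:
S(v, N) = v + N*v (S(v, N) = N*v + v = v + N*v)
m(q) = 2*q
z(u) = 2*u*(1 + u) (z(u) = 2*(u*(1 + u)) = 2*u*(1 + u))
1/((n - 9)*15 + z(28 + 51)) = 1/((33 - 9)*15 + 2*(28 + 51)*(1 + (28 + 51))) = 1/(24*15 + 2*79*(1 + 79)) = 1/(360 + 2*79*80) = 1/(360 + 12640) = 1/13000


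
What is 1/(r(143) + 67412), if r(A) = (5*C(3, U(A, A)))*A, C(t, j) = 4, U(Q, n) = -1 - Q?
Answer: 1/70272 ≈ 1.4230e-5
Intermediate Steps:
r(A) = 20*A (r(A) = (5*4)*A = 20*A)
1/(r(143) + 67412) = 1/(20*143 + 67412) = 1/(2860 + 67412) = 1/70272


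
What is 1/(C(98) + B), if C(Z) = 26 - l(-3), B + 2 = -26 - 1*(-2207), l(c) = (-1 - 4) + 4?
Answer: 1/2206 ≈ 0.00045331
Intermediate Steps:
l(c) = -1 (l(c) = -5 + 4 = -1)
B = 2179 (B = -2 + (-26 - 1*(-2207)) = -2 + (-26 + 2207) = -2 + 2181 = 2179)
C(Z) = 27 (C(Z) = 26 - 1*(-1) = 26 + 1 = 27)
1/(C(98) + B) = 1/(27 + 2179) = 1/2206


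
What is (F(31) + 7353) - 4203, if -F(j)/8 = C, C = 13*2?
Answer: 2942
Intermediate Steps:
C = 26
F(j) = -208 (F(j) = -8*26 = -208)
(F(31) + 7353) - 4203 = (-208 + 7353) - 4203 = 7145 - 4203 = 2942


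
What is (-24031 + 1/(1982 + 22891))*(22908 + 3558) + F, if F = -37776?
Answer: -5273426053780/8291 ≈ -6.3604e+8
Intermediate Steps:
(-24031 + 1/(1982 + 22891))*(22908 + 3558) + F = (-24031 + 1/(1982 + 22891))*(22908 + 3558) - 37776 = (-24031 + 1/24873)*26466 - 37776 = -597723062/24873*26466 - 37776 = -5273112852964/8291 - 37776 = -5273426053780/8291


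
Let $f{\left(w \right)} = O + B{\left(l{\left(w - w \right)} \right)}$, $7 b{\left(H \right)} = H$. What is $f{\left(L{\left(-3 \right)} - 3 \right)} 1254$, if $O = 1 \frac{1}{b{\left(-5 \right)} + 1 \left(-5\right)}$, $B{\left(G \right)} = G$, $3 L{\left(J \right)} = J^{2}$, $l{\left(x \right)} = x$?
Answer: $- \frac{4389}{20} \approx -219.45$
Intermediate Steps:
$L{\left(J \right)} = \frac{J^{2}}{3}$
$b{\left(H \right)} = \frac{H}{7}$
$O = - \frac{7}{40}$ ($O = 1 \frac{1}{\frac{1}{7} \left(-5\right) + 1 \left(-5\right)} = 1 \frac{1}{- \frac{5}{7} - 5} = 1 \frac{1}{- \frac{40}{7}} = 1 \left(- \frac{7}{40}\right) = - \frac{7}{40} \approx -0.175$)
$f{\left(w \right)} = - \frac{7}{40}$ ($f{\left(w \right)} = - \frac{7}{40} + \left(w - w\right) = - \frac{7}{40} + 0 = - \frac{7}{40}$)
$f{\left(L{\left(-3 \right)} - 3 \right)} 1254 = \left(- \frac{7}{40}\right) 1254 = - \frac{4389}{20}$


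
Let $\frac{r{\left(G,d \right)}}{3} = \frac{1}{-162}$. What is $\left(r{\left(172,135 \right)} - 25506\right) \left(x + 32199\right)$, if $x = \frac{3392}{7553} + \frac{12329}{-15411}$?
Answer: $- \frac{2581037954075546950}{3142780641} \approx -8.2126 \cdot 10^{8}$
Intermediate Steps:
$r{\left(G,d \right)} = - \frac{1}{54}$ ($r{\left(G,d \right)} = \frac{3}{-162} = 3 \left(- \frac{1}{162}\right) = - \frac{1}{54}$)
$x = - \frac{40846825}{116399283}$ ($x = 3392 \cdot \frac{1}{7553} + 12329 \left(- \frac{1}{15411}\right) = \frac{3392}{7553} - \frac{12329}{15411} = - \frac{40846825}{116399283} \approx -0.35092$)
$\left(r{\left(172,135 \right)} - 25506\right) \left(x + 32199\right) = \left(- \frac{1}{54} - 25506\right) \left(- \frac{40846825}{116399283} + 32199\right) = \left(- \frac{1377325}{54}\right) \frac{3747899666492}{116399283} = - \frac{2581037954075546950}{3142780641}$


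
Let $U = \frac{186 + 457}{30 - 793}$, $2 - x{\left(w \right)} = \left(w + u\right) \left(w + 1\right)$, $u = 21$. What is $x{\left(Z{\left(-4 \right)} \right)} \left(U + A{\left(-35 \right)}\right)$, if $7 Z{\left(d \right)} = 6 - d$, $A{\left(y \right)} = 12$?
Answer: $- \frac{21886923}{37387} \approx -585.42$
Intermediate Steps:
$Z{\left(d \right)} = \frac{6}{7} - \frac{d}{7}$ ($Z{\left(d \right)} = \frac{6 - d}{7} = \frac{6}{7} - \frac{d}{7}$)
$x{\left(w \right)} = 2 - \left(1 + w\right) \left(21 + w\right)$ ($x{\left(w \right)} = 2 - \left(w + 21\right) \left(w + 1\right) = 2 - \left(21 + w\right) \left(1 + w\right) = 2 - \left(1 + w\right) \left(21 + w\right)$)
$U = - \frac{643}{763}$ ($U = \frac{643}{-763} = 643 \left(- \frac{1}{763}\right) = - \frac{643}{763} \approx -0.84273$)
$x{\left(Z{\left(-4 \right)} \right)} \left(U + A{\left(-35 \right)}\right) = \left(-19 - \left(\frac{6}{7} - - \frac{4}{7}\right)^{2} - 22 \left(\frac{6}{7} - - \frac{4}{7}\right)\right) \left(- \frac{643}{763} + 12\right) = \left(-19 - \left(\frac{6}{7} + \frac{4}{7}\right)^{2} - 22 \left(\frac{6}{7} + \frac{4}{7}\right)\right) \frac{8513}{763} = \left(-19 - \left(\frac{10}{7}\right)^{2} - \frac{220}{7}\right) \frac{8513}{763} = \left(-19 - \frac{100}{49} - \frac{220}{7}\right) \frac{8513}{763} = \left(- \frac{2571}{49}\right) \frac{8513}{763} = - \frac{21886923}{37387}$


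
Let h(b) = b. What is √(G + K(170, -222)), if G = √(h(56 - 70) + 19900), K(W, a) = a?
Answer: √(-222 + √19886) ≈ 8.999*I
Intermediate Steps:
G = √19886 (G = √((56 - 70) + 19900) = √(-14 + 19900) = √19886 ≈ 141.02)
√(G + K(170, -222)) = √(√19886 - 222) = √(-222 + √19886)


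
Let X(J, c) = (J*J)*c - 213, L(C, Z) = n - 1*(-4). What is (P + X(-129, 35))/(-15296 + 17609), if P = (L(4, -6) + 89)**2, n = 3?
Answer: 197146/771 ≈ 255.70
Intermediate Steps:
L(C, Z) = 7 (L(C, Z) = 3 - 1*(-4) = 3 + 4 = 7)
X(J, c) = -213 + c*J**2 (X(J, c) = J**2*c - 213 = c*J**2 - 213 = -213 + c*J**2)
P = 9216 (P = (7 + 89)**2 = 96**2 = 9216)
(P + X(-129, 35))/(-15296 + 17609) = (9216 + (-213 + 35*(-129)**2))/(-15296 + 17609) = (9216 + (-213 + 35*16641))/2313 = (9216 + (-213 + 582435))*(1/2313) = (9216 + 582222)*(1/2313) = 591438*(1/2313) = 197146/771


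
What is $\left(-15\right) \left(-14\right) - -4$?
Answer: $214$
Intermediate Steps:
$\left(-15\right) \left(-14\right) - -4 = 210 + 4 = 214$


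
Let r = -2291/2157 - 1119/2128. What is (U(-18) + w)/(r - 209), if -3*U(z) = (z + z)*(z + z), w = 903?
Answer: -2161935216/966618995 ≈ -2.2366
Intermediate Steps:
r = -7288931/4590096 (r = -2291*1/2157 - 1119*1/2128 = -2291/2157 - 1119/2128 = -7288931/4590096 ≈ -1.5880)
U(z) = -4*z²/3 (U(z) = -(z + z)*(z + z)/3 = -2*z*2*z/3 = -4*z²/3)
(U(-18) + w)/(r - 209) = (-4/3*(-18)² + 903)/(-7288931/4590096 - 209) = (-4/3*324 + 903)/(-966618995/4590096) = (-432 + 903)*(-4590096/966618995) = 471*(-4590096/966618995) = -2161935216/966618995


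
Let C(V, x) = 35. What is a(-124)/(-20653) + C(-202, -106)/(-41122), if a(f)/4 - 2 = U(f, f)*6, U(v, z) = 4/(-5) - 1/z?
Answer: -41888393/131640363230 ≈ -0.00031820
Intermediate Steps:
U(v, z) = -⅘ - 1/z (U(v, z) = 4*(-⅕) - 1/z = -⅘ - 1/z)
a(f) = -56/5 - 24/f (a(f) = 8 + 4*((-⅘ - 1/f)*6) = 8 + 4*(-24/5 - 6/f) = 8 + (-96/5 - 24/f) = -56/5 - 24/f)
a(-124)/(-20653) + C(-202, -106)/(-41122) = (-56/5 - 24/(-124))/(-20653) + 35/(-41122) = (-56/5 - 24*(-1/124))*(-1/20653) + 35*(-1/41122) = (-56/5 + 6/31)*(-1/20653) - 35/41122 = -1706/155*(-1/20653) - 35/41122 = 1706/3201215 - 35/41122 = -41888393/131640363230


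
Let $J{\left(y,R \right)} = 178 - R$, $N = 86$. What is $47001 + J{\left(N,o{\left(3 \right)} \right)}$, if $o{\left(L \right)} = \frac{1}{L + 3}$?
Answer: $\frac{283073}{6} \approx 47179.0$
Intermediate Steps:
$o{\left(L \right)} = \frac{1}{3 + L}$
$47001 + J{\left(N,o{\left(3 \right)} \right)} = 47001 + \left(178 - \frac{1}{3 + 3}\right) = 47001 + \left(178 - \frac{1}{6}\right) = 47001 + \frac{1067}{6} = \frac{283073}{6}$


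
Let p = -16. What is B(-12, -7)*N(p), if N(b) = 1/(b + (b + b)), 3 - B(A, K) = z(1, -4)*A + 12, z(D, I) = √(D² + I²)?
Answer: 3/16 - √17/4 ≈ -0.84328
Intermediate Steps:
B(A, K) = -9 - A*√17 (B(A, K) = 3 - (√(1² + (-4)²)*A + 12) = 3 - (√(1 + 16)*A + 12) = 3 - (√17*A + 12) = 3 - (A*√17 + 12) = 3 - (12 + A*√17) = 3 + (-12 - A*√17) = -9 - A*√17)
N(b) = 1/(3*b) (N(b) = 1/(b + 2*b) = 1/(3*b))
B(-12, -7)*N(p) = (-9 - 1*(-12)*√17)*((⅓)/(-16)) = (-9 + 12*√17)*((⅓)*(-1/16)) = (-9 + 12*√17)*(-1/48) = 3/16 - √17/4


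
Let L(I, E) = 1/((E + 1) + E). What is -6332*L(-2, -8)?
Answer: 6332/15 ≈ 422.13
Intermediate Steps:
L(I, E) = 1/(1 + 2*E) (L(I, E) = 1/((1 + E) + E) = 1/(1 + 2*E))
-6332*L(-2, -8) = -6332/(1 + 2*(-8)) = -6332/(1 - 16) = -6332/(-15) = -6332*(-1/15) = 6332/15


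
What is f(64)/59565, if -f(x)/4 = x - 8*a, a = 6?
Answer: -64/59565 ≈ -0.0010745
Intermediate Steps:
f(x) = 192 - 4*x (f(x) = -4*(x - 8*6) = -4*(x - 48) = -4*(-48 + x) = 192 - 4*x)
f(64)/59565 = (192 - 4*64)/59565 = (192 - 256)*(1/59565) = -64*1/59565 = -64/59565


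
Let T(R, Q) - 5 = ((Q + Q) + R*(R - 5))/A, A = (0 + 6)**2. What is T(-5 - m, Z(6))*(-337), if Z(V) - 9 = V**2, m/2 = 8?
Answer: -22916/3 ≈ -7638.7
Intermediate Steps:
m = 16 (m = 2*8 = 16)
A = 36 (A = 6**2 = 36)
Z(V) = 9 + V**2
T(R, Q) = 5 + Q/18 + R*(-5 + R)/36 (T(R, Q) = 5 + ((Q + Q) + R*(R - 5))/36 = 5 + (2*Q + R*(-5 + R))*(1/36) = 5 + (Q/18 + R*(-5 + R)/36) = 5 + Q/18 + R*(-5 + R)/36)
T(-5 - m, Z(6))*(-337) = (5 - 5*(-5 - 1*16)/36 + (9 + 6**2)/18 + (-5 - 1*16)**2/36)*(-337) = (5 - 5*(-5 - 16)/36 + (9 + 36)/18 + (-5 - 16)**2/36)*(-337) = (5 - 5/36*(-21) + (1/18)*45 + (1/36)*(-21)**2)*(-337) = (5 + 35/12 + 5/2 + (1/36)*441)*(-337) = (5 + 35/12 + 5/2 + 49/4)*(-337) = (68/3)*(-337) = -22916/3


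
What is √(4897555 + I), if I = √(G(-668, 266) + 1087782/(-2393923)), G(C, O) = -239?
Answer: √(28067237946030423595 + 2393923*I*√1372281358201817)/2393923 ≈ 2213.0 + 0.0034962*I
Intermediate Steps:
I = I*√1372281358201817/2393923 (I = √(-239 + 1087782/(-2393923)) = √(-239 + 1087782*(-1/2393923)) = √(-239 - 1087782/2393923) = √(-573235379/2393923) = I*√1372281358201817/2393923 ≈ 15.474*I)
√(4897555 + I) = √(4897555 + I*√1372281358201817/2393923)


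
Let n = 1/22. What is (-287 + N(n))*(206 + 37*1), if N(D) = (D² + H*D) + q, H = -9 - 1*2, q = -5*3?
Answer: -35577387/484 ≈ -73507.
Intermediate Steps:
q = -15
n = 1/22 ≈ 0.045455
H = -11 (H = -9 - 2 = -11)
N(D) = -15 + D² - 11*D (N(D) = (D² - 11*D) - 15 = -15 + D² - 11*D)
(-287 + N(n))*(206 + 37*1) = (-287 + (-15 + (1/22)² - 11*1/22))*(206 + 37*1) = (-287 + (-15 + 1/484 - ½))*(206 + 37) = (-287 - 7501/484)*243 = -146409/484*243 = -35577387/484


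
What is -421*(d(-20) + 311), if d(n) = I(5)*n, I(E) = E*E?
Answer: 79569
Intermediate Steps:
I(E) = E²
d(n) = 25*n (d(n) = 5²*n = 25*n)
-421*(d(-20) + 311) = -421*(25*(-20) + 311) = -421*(-500 + 311) = -421*(-189) = 79569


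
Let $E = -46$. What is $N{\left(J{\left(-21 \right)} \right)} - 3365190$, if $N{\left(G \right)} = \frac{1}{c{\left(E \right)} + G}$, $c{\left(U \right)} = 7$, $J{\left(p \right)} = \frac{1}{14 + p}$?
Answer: $- \frac{161529113}{48} \approx -3.3652 \cdot 10^{6}$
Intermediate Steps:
$N{\left(G \right)} = \frac{1}{7 + G}$
$N{\left(J{\left(-21 \right)} \right)} - 3365190 = \frac{1}{7 + \frac{1}{14 - 21}} - 3365190 = \frac{1}{7 + \frac{1}{-7}} - 3365190 = \frac{1}{7 - \frac{1}{7}} - 3365190 = \frac{1}{\frac{48}{7}} - 3365190 = \frac{7}{48} - 3365190 = - \frac{161529113}{48}$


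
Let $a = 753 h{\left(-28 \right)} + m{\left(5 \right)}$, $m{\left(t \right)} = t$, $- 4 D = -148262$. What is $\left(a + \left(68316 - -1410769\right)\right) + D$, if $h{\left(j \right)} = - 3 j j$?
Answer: $- \frac{509801}{2} \approx -2.549 \cdot 10^{5}$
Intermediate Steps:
$D = \frac{74131}{2}$ ($D = \left(- \frac{1}{4}\right) \left(-148262\right) = \frac{74131}{2} \approx 37066.0$)
$h{\left(j \right)} = - 3 j^{2}$
$a = -1771051$ ($a = 753 \left(- 3 \left(-28\right)^{2}\right) + 5 = 753 \left(\left(-3\right) 784\right) + 5 = 753 \left(-2352\right) + 5 = -1771056 + 5 = -1771051$)
$\left(a + \left(68316 - -1410769\right)\right) + D = \left(-1771051 + \left(68316 - -1410769\right)\right) + \frac{74131}{2} = \left(-1771051 + \left(68316 + 1410769\right)\right) + \frac{74131}{2} = \left(-1771051 + 1479085\right) + \frac{74131}{2} = -291966 + \frac{74131}{2} = - \frac{509801}{2}$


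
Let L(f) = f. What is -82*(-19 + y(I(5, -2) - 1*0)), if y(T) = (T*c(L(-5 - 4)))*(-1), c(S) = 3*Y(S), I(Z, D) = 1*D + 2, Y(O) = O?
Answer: 1558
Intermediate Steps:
I(Z, D) = 2 + D (I(Z, D) = D + 2 = 2 + D)
c(S) = 3*S
y(T) = 27*T (y(T) = (T*(3*(-5 - 4)))*(-1) = (T*(3*(-9)))*(-1) = (T*(-27))*(-1) = -27*T*(-1) = 27*T)
-82*(-19 + y(I(5, -2) - 1*0)) = -82*(-19 + 27*((2 - 2) - 1*0)) = -82*(-19 + 27*(0 + 0)) = -82*(-19 + 27*0) = -82*(-19 + 0) = -82*(-19) = 1558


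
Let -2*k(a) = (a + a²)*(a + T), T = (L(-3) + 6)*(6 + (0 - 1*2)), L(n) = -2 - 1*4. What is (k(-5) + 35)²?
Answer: 7225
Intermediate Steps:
L(n) = -6 (L(n) = -2 - 4 = -6)
T = 0 (T = (-6 + 6)*(6 + (0 - 1*2)) = 0*(6 + (0 - 2)) = 0*(6 - 2) = 0*4 = 0)
k(a) = -a*(a + a²)/2 (k(a) = -(a + a²)*(a + 0)/2 = -(a + a²)*a/2 = -a*(a + a²)/2)
(k(-5) + 35)² = (-½*(-5)²*(1 - 5) + 35)² = (-½*25*(-4) + 35)² = (50 + 35)² = 85² = 7225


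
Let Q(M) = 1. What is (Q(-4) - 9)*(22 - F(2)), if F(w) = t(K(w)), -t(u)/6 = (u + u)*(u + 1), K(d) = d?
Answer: -752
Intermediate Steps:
t(u) = -12*u*(1 + u) (t(u) = -6*(u + u)*(u + 1) = -6*2*u*(1 + u) = -12*u*(1 + u))
F(w) = -12*w*(1 + w)
(Q(-4) - 9)*(22 - F(2)) = (1 - 9)*(22 - (-12)*2*(1 + 2)) = -8*(22 - (-12)*2*3) = -8*(22 - 1*(-72)) = -8*(22 + 72) = -8*94 = -752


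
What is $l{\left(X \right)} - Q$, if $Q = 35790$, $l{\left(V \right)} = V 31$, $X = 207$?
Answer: $-29373$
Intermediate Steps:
$l{\left(V \right)} = 31 V$
$l{\left(X \right)} - Q = 31 \cdot 207 - 35790 = 6417 - 35790 = -29373$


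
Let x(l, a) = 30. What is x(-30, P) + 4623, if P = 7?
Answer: 4653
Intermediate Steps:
x(-30, P) + 4623 = 30 + 4623 = 4653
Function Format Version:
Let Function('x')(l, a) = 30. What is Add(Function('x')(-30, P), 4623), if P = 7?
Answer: 4653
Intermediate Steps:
Add(Function('x')(-30, P), 4623) = Add(30, 4623) = 4653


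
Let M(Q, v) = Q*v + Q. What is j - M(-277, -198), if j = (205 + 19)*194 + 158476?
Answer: 147363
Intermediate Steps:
M(Q, v) = Q + Q*v
j = 201932 (j = 224*194 + 158476 = 43456 + 158476 = 201932)
j - M(-277, -198) = 201932 - (-277)*(1 - 198) = 201932 - (-277)*(-197) = 201932 - 1*54569 = 201932 - 54569 = 147363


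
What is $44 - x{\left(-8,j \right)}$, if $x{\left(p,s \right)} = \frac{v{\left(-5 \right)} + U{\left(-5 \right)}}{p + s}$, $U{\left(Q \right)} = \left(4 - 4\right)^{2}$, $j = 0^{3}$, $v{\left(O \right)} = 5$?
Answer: $\frac{357}{8} \approx 44.625$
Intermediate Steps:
$j = 0$
$U{\left(Q \right)} = 0$ ($U{\left(Q \right)} = 0^{2} = 0$)
$x{\left(p,s \right)} = \frac{5}{p + s}$ ($x{\left(p,s \right)} = \frac{5 + 0}{p + s} = \frac{5}{p + s}$)
$44 - x{\left(-8,j \right)} = 44 - \frac{5}{-8 + 0} = 44 - \frac{5}{-8} = 44 - 5 \left(- \frac{1}{8}\right) = 44 - - \frac{5}{8} = 44 + \frac{5}{8} = \frac{357}{8}$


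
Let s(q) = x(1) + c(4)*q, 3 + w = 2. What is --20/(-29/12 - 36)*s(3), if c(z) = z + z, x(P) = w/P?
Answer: -5520/461 ≈ -11.974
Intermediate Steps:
w = -1 (w = -3 + 2 = -1)
x(P) = -1/P
c(z) = 2*z
s(q) = -1 + 8*q (s(q) = -1/1 + (2*4)*q = -1*1 + 8*q = -1 + 8*q)
--20/(-29/12 - 36)*s(3) = --20/(-29/12 - 36)*(-1 + 8*3) = --20/(-29*1/12 - 36)*(-1 + 24) = --20/(-29/12 - 36)*23 = --20/(-461/12)*23 = -(-12/461*(-20))*23 = -240*23/461 = -1*5520/461 = -5520/461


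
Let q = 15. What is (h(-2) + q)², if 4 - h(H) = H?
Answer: 441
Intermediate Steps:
h(H) = 4 - H
(h(-2) + q)² = ((4 - 1*(-2)) + 15)² = ((4 + 2) + 15)² = (6 + 15)² = 21² = 441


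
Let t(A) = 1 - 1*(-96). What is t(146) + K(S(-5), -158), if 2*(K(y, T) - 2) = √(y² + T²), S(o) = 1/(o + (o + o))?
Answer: 99 + √5616901/30 ≈ 178.00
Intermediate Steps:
t(A) = 97 (t(A) = 1 + 96 = 97)
S(o) = 1/(3*o) (S(o) = 1/(o + 2*o) = 1/(3*o))
K(y, T) = 2 + √(T² + y²)/2 (K(y, T) = 2 + √(y² + T²)/2 = 2 + √(T² + y²)/2)
t(146) + K(S(-5), -158) = 97 + (2 + √((-158)² + ((⅓)/(-5))²)/2) = 97 + (2 + √(24964 + ((⅓)*(-⅕))²)/2) = 97 + (2 + √(24964 + (-1/15)²)/2) = 97 + (2 + √(24964 + 1/225)/2) = 97 + (2 + √(5616901/225)/2) = 97 + (2 + (√5616901/15)/2) = 97 + (2 + √5616901/30) = 99 + √5616901/30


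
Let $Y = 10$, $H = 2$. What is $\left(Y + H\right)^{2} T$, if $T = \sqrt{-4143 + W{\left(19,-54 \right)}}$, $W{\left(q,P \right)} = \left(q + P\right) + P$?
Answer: $6624 i \sqrt{2} \approx 9367.8 i$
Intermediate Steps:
$W{\left(q,P \right)} = q + 2 P$ ($W{\left(q,P \right)} = \left(P + q\right) + P = q + 2 P$)
$T = 46 i \sqrt{2}$ ($T = \sqrt{-4143 + \left(19 + 2 \left(-54\right)\right)} = \sqrt{-4143 + \left(19 - 108\right)} = \sqrt{-4143 - 89} = \sqrt{-4232} = 46 i \sqrt{2} \approx 65.054 i$)
$\left(Y + H\right)^{2} T = \left(10 + 2\right)^{2} \cdot 46 i \sqrt{2} = 12^{2} \cdot 46 i \sqrt{2} = 144 \cdot 46 i \sqrt{2} = 6624 i \sqrt{2}$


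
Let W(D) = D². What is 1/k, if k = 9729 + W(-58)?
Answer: 1/13093 ≈ 7.6377e-5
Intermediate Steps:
k = 13093 (k = 9729 + (-58)² = 9729 + 3364 = 13093)
1/k = 1/13093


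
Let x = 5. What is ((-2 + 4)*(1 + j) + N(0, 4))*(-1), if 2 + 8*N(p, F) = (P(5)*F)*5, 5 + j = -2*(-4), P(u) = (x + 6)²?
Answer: -1241/4 ≈ -310.25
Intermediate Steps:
P(u) = 121 (P(u) = (5 + 6)² = 11² = 121)
j = 3 (j = -5 - 2*(-4) = -5 + 8 = 3)
N(p, F) = -¼ + 605*F/8 (N(p, F) = -¼ + ((121*F)*5)/8 = -¼ + (605*F)/8 = -¼ + 605*F/8)
((-2 + 4)*(1 + j) + N(0, 4))*(-1) = ((-2 + 4)*(1 + 3) + (-¼ + (605/8)*4))*(-1) = (2*4 + (-¼ + 605/2))*(-1) = (8 + 1209/4)*(-1) = (1241/4)*(-1) = -1241/4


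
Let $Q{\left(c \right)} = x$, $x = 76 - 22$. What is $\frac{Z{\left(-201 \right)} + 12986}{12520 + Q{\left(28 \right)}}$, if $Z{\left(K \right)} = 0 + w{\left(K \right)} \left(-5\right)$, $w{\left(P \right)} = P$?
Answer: $\frac{13991}{12574} \approx 1.1127$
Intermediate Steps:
$x = 54$
$Q{\left(c \right)} = 54$
$Z{\left(K \right)} = - 5 K$ ($Z{\left(K \right)} = 0 + K \left(-5\right) = 0 - 5 K = - 5 K$)
$\frac{Z{\left(-201 \right)} + 12986}{12520 + Q{\left(28 \right)}} = \frac{\left(-5\right) \left(-201\right) + 12986}{12520 + 54} = \frac{1005 + 12986}{12574} = 13991 \cdot \frac{1}{12574} = \frac{13991}{12574}$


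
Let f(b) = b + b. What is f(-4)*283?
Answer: -2264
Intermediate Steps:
f(b) = 2*b
f(-4)*283 = (2*(-4))*283 = -8*283 = -2264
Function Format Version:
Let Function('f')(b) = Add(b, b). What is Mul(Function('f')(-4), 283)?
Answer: -2264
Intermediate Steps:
Function('f')(b) = Mul(2, b)
Mul(Function('f')(-4), 283) = Mul(Mul(2, -4), 283) = Mul(-8, 283) = -2264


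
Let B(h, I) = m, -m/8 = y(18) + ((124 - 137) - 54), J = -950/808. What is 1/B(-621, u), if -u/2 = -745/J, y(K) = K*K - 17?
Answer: -1/1920 ≈ -0.00052083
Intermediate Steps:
J = -475/404 (J = -950*1/808 = -475/404 ≈ -1.1757)
y(K) = -17 + K² (y(K) = K² - 17 = -17 + K²)
u = -120392/95 (u = -(-1490)/(-475/404) = -(-1490)*(-404)/475 = -2*60196/95 = -120392/95 ≈ -1267.3)
m = -1920 (m = -8*((-17 + 18²) + ((124 - 137) - 54)) = -8*((-17 + 324) + (-13 - 54)) = -8*(307 - 67) = -8*240 = -1920)
B(h, I) = -1920
1/B(-621, u) = 1/(-1920) = -1/1920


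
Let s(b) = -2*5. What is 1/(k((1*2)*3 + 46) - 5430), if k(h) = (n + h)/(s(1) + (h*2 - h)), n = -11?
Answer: -42/228019 ≈ -0.00018420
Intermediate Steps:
s(b) = -10
k(h) = (-11 + h)/(-10 + h) (k(h) = (-11 + h)/(-10 + (h*2 - h)) = (-11 + h)/(-10 + (2*h - h)) = (-11 + h)/(-10 + h))
1/(k((1*2)*3 + 46) - 5430) = 1/((-11 + ((1*2)*3 + 46))/(-10 + ((1*2)*3 + 46)) - 5430) = 1/((-11 + (2*3 + 46))/(-10 + (2*3 + 46)) - 5430) = 1/((-11 + (6 + 46))/(-10 + (6 + 46)) - 5430) = 1/((-11 + 52)/(-10 + 52) - 5430) = 1/(41/42 - 5430) = 1/(-228019/42) = -42/228019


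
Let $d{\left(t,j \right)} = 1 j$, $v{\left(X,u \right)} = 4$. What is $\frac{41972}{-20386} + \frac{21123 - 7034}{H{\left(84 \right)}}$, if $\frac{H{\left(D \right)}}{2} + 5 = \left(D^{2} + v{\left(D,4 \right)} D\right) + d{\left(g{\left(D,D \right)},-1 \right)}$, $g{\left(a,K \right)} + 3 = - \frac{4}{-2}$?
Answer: $- \frac{166396015}{150570996} \approx -1.1051$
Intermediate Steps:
$g{\left(a,K \right)} = -1$ ($g{\left(a,K \right)} = -3 - \frac{4}{-2} = -3 - -2 = -3 + 2 = -1$)
$d{\left(t,j \right)} = j$
$H{\left(D \right)} = -12 + 2 D^{2} + 8 D$ ($H{\left(D \right)} = -10 + 2 \left(\left(D^{2} + 4 D\right) - 1\right) = -10 + 2 \left(-1 + D^{2} + 4 D\right) = -10 + \left(-2 + 2 D^{2} + 8 D\right) = -12 + 2 D^{2} + 8 D$)
$\frac{41972}{-20386} + \frac{21123 - 7034}{H{\left(84 \right)}} = \frac{41972}{-20386} + \frac{21123 - 7034}{-12 + 2 \cdot 84^{2} + 8 \cdot 84} = 41972 \left(- \frac{1}{20386}\right) + \frac{21123 - 7034}{-12 + 2 \cdot 7056 + 672} = - \frac{20986}{10193} + \frac{14089}{-12 + 14112 + 672} = - \frac{20986}{10193} + \frac{14089}{14772} = - \frac{166396015}{150570996}$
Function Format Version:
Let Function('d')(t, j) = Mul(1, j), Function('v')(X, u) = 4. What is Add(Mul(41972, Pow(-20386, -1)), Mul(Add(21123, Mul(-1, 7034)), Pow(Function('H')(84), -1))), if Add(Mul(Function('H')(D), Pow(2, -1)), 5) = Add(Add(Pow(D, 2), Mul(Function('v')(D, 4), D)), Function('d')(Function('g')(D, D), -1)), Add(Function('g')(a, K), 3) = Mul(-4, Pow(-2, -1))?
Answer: Rational(-166396015, 150570996) ≈ -1.1051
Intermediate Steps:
Function('g')(a, K) = -1 (Function('g')(a, K) = Add(-3, Mul(-4, Pow(-2, -1))) = Add(-3, Mul(-4, Rational(-1, 2))) = Add(-3, 2) = -1)
Function('d')(t, j) = j
Function('H')(D) = Add(-12, Mul(2, Pow(D, 2)), Mul(8, D)) (Function('H')(D) = Add(-10, Mul(2, Add(Add(Pow(D, 2), Mul(4, D)), -1))) = Add(-10, Mul(2, Add(-1, Pow(D, 2), Mul(4, D)))) = Add(-10, Add(-2, Mul(2, Pow(D, 2)), Mul(8, D))) = Add(-12, Mul(2, Pow(D, 2)), Mul(8, D)))
Add(Mul(41972, Pow(-20386, -1)), Mul(Add(21123, Mul(-1, 7034)), Pow(Function('H')(84), -1))) = Add(Mul(41972, Pow(-20386, -1)), Mul(Add(21123, Mul(-1, 7034)), Pow(Add(-12, Mul(2, Pow(84, 2)), Mul(8, 84)), -1))) = Add(Mul(41972, Rational(-1, 20386)), Mul(Add(21123, -7034), Pow(Add(-12, Mul(2, 7056), 672), -1))) = Add(Rational(-20986, 10193), Mul(14089, Pow(Add(-12, 14112, 672), -1))) = Add(Rational(-20986, 10193), Mul(14089, Pow(14772, -1))) = Add(Rational(-20986, 10193), Mul(14089, Rational(1, 14772))) = Add(Rational(-20986, 10193), Rational(14089, 14772)) = Rational(-166396015, 150570996)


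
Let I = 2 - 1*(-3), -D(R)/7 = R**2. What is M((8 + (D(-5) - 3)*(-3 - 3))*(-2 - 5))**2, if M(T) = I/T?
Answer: 25/56731024 ≈ 4.4068e-7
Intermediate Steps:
D(R) = -7*R**2
I = 5 (I = 2 + 3 = 5)
M(T) = 5/T
M((8 + (D(-5) - 3)*(-3 - 3))*(-2 - 5))**2 = (5/(((8 + (-7*(-5)**2 - 3)*(-3 - 3))*(-2 - 5))))**2 = (5/(((8 + (-7*25 - 3)*(-6))*(-7))))**2 = (5/(((8 + (-175 - 3)*(-6))*(-7))))**2 = (5/(((8 - 178*(-6))*(-7))))**2 = (5/(((8 + 1068)*(-7))))**2 = (5/((1076*(-7))))**2 = (5/(-7532))**2 = (5*(-1/7532))**2 = (-5/7532)**2 = 25/56731024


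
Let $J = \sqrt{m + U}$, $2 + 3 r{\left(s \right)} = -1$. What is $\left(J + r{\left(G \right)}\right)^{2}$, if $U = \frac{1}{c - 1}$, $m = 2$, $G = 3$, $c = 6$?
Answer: $\frac{\left(5 - \sqrt{55}\right)^{2}}{25} \approx 0.23352$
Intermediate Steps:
$r{\left(s \right)} = -1$ ($r{\left(s \right)} = - \frac{2}{3} + \frac{1}{3} \left(-1\right) = - \frac{2}{3} - \frac{1}{3} = -1$)
$U = \frac{1}{5}$ ($U = \frac{1}{6 - 1} = \frac{1}{5} \approx 0.2$)
$J = \frac{\sqrt{55}}{5}$ ($J = \sqrt{2 + \frac{1}{5}} = \sqrt{\frac{11}{5}} = \frac{\sqrt{55}}{5} \approx 1.4832$)
$\left(J + r{\left(G \right)}\right)^{2} = \left(\frac{\sqrt{55}}{5} - 1\right)^{2} = \left(-1 + \frac{\sqrt{55}}{5}\right)^{2}$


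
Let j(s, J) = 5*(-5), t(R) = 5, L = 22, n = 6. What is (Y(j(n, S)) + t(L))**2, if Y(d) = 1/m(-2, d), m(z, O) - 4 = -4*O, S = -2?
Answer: 271441/10816 ≈ 25.096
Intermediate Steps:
m(z, O) = 4 - 4*O
j(s, J) = -25
Y(d) = 1/(4 - 4*d)
(Y(j(n, S)) + t(L))**2 = (-1/(-4 + 4*(-25)) + 5)**2 = (-1/(-4 - 100) + 5)**2 = (-1/(-104) + 5)**2 = (-1*(-1/104) + 5)**2 = (1/104 + 5)**2 = (521/104)**2 = 271441/10816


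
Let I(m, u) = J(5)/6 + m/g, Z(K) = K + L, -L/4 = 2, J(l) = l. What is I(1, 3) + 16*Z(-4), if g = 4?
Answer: -2291/12 ≈ -190.92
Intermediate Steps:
L = -8 (L = -4*2 = -8)
Z(K) = -8 + K (Z(K) = K - 8 = -8 + K)
I(m, u) = ⅚ + m/4 (I(m, u) = 5/6 + m/4 = 5*(⅙) + m*(¼) = ⅚ + m/4)
I(1, 3) + 16*Z(-4) = (⅚ + (¼)*1) + 16*(-8 - 4) = (⅚ + ¼) + 16*(-12) = 13/12 - 192 = -2291/12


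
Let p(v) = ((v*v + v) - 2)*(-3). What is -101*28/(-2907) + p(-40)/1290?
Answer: -1656533/625005 ≈ -2.6504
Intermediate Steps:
p(v) = 6 - 3*v - 3*v**2 (p(v) = ((v**2 + v) - 2)*(-3) = ((v + v**2) - 2)*(-3) = (-2 + v + v**2)*(-3) = 6 - 3*v - 3*v**2)
-101*28/(-2907) + p(-40)/1290 = -101*28/(-2907) + (6 - 3*(-40) - 3*(-40)**2)/1290 = -1*2828*(-1/2907) + (6 + 120 - 3*1600)*(1/1290) = -2828*(-1/2907) + (6 + 120 - 4800)*(1/1290) = 2828/2907 - 4674*1/1290 = 2828/2907 - 779/215 = -1656533/625005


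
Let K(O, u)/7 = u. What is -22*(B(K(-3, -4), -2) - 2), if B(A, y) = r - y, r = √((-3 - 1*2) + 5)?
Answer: 0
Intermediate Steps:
K(O, u) = 7*u
r = 0 (r = √((-3 - 2) + 5) = √(-5 + 5) = √0 = 0)
B(A, y) = -y (B(A, y) = 0 - y = -y)
-22*(B(K(-3, -4), -2) - 2) = -22*(-1*(-2) - 2) = -22*(2 - 2) = -22*0 = 0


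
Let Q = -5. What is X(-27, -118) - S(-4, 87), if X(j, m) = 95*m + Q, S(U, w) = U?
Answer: -11211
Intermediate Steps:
X(j, m) = -5 + 95*m (X(j, m) = 95*m - 5 = -5 + 95*m)
X(-27, -118) - S(-4, 87) = (-5 + 95*(-118)) - 1*(-4) = (-5 - 11210) + 4 = -11215 + 4 = -11211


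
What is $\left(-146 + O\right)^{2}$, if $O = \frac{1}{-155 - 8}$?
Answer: $\frac{566392401}{26569} \approx 21318.0$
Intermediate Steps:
$O = - \frac{1}{163}$ ($O = \frac{1}{-155 - 8} = \frac{1}{-163} = - \frac{1}{163} \approx -0.006135$)
$\left(-146 + O\right)^{2} = \left(-146 - \frac{1}{163}\right)^{2} = \left(- \frac{23799}{163}\right)^{2} = \frac{566392401}{26569}$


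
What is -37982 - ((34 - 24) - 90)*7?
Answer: -37422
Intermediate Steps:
-37982 - ((34 - 24) - 90)*7 = -37982 - (10 - 90)*7 = -37982 - (-80)*7 = -37982 - 1*(-560) = -37982 + 560 = -37422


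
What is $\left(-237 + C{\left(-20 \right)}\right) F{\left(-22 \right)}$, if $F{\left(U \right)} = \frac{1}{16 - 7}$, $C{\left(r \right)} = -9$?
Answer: $- \frac{82}{3} \approx -27.333$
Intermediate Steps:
$F{\left(U \right)} = \frac{1}{9}$
$\left(-237 + C{\left(-20 \right)}\right) F{\left(-22 \right)} = \left(-237 - 9\right) \frac{1}{9} = \left(-246\right) \frac{1}{9} = - \frac{82}{3}$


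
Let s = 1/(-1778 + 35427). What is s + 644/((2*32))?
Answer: 5417505/538384 ≈ 10.063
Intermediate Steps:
s = 1/33649 ≈ 2.9719e-5
s + 644/((2*32)) = 1/33649 + 644/((2*32)) = 1/33649 + 644/64 = 1/33649 + 644*(1/64) = 1/33649 + 161/16 = 5417505/538384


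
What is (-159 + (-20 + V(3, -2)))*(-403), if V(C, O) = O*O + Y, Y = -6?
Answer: 72943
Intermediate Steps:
V(C, O) = -6 + O² (V(C, O) = O*O - 6 = O² - 6 = -6 + O²)
(-159 + (-20 + V(3, -2)))*(-403) = (-159 + (-20 + (-6 + (-2)²)))*(-403) = (-159 + (-20 + (-6 + 4)))*(-403) = (-159 + (-20 - 2))*(-403) = (-159 - 22)*(-403) = -181*(-403) = 72943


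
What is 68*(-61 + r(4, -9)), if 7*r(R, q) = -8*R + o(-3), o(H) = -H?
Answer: -31008/7 ≈ -4429.7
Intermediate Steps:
r(R, q) = 3/7 - 8*R/7 (r(R, q) = (-8*R - 1*(-3))/7 = (-8*R + 3)/7 = (3 - 8*R)/7 = 3/7 - 8*R/7)
68*(-61 + r(4, -9)) = 68*(-61 + (3/7 - 8/7*4)) = 68*(-61 + (3/7 - 32/7)) = 68*(-61 - 29/7) = 68*(-456/7) = -31008/7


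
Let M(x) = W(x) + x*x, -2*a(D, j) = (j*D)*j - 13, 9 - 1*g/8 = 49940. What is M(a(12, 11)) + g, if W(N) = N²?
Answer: 1271825/2 ≈ 6.3591e+5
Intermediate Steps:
g = -399448 (g = 72 - 8*49940 = 72 - 399520 = -399448)
a(D, j) = 13/2 - D*j²/2 (a(D, j) = -((j*D)*j - 13)/2 = -((D*j)*j - 13)/2 = -(D*j² - 13)/2 = -(-13 + D*j²)/2 = 13/2 - D*j²/2)
M(x) = 2*x² (M(x) = x² + x*x = x² + x² = 2*x²)
M(a(12, 11)) + g = 2*(13/2 - ½*12*11²)² - 399448 = 2*(13/2 - ½*12*121)² - 399448 = 2*(13/2 - 726)² - 399448 = 2*(-1439/2)² - 399448 = 2*(2070721/4) - 399448 = 2070721/2 - 399448 = 1271825/2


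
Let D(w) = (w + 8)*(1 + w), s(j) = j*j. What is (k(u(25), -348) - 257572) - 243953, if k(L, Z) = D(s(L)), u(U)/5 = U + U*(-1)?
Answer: -501517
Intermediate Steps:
u(U) = 0 (u(U) = 5*(U + U*(-1)) = 5*(U - U) = 5*0 = 0)
s(j) = j²
D(w) = (1 + w)*(8 + w) (D(w) = (8 + w)*(1 + w) = (1 + w)*(8 + w))
k(L, Z) = 8 + L⁴ + 9*L² (k(L, Z) = 8 + (L²)² + 9*L² = 8 + L⁴ + 9*L²)
(k(u(25), -348) - 257572) - 243953 = ((8 + 0⁴ + 9*0²) - 257572) - 243953 = ((8 + 0 + 9*0) - 257572) - 243953 = ((8 + 0 + 0) - 257572) - 243953 = (8 - 257572) - 243953 = -257564 - 243953 = -501517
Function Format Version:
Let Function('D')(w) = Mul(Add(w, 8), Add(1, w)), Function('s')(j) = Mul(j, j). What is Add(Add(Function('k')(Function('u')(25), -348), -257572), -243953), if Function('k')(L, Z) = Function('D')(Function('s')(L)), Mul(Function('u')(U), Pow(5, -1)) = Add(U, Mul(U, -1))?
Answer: -501517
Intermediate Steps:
Function('u')(U) = 0 (Function('u')(U) = Mul(5, Add(U, Mul(U, -1))) = Mul(5, Add(U, Mul(-1, U))) = Mul(5, 0) = 0)
Function('s')(j) = Pow(j, 2)
Function('D')(w) = Mul(Add(1, w), Add(8, w)) (Function('D')(w) = Mul(Add(8, w), Add(1, w)) = Mul(Add(1, w), Add(8, w)))
Function('k')(L, Z) = Add(8, Pow(L, 4), Mul(9, Pow(L, 2))) (Function('k')(L, Z) = Add(8, Pow(Pow(L, 2), 2), Mul(9, Pow(L, 2))) = Add(8, Pow(L, 4), Mul(9, Pow(L, 2))))
Add(Add(Function('k')(Function('u')(25), -348), -257572), -243953) = Add(Add(Add(8, Pow(0, 4), Mul(9, Pow(0, 2))), -257572), -243953) = Add(Add(Add(8, 0, Mul(9, 0)), -257572), -243953) = Add(Add(Add(8, 0, 0), -257572), -243953) = Add(Add(8, -257572), -243953) = Add(-257564, -243953) = -501517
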